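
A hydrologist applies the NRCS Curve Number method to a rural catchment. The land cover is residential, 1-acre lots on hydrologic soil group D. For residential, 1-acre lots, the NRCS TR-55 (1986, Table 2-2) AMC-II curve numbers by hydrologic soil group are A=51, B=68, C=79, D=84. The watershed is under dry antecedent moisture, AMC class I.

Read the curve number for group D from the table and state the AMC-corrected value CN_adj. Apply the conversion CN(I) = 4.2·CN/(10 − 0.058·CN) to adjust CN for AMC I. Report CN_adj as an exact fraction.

CN_adj = 44100/641 ≈ 68.799

NRCS table: residential, 1-acre lots, soil group D → CN(II) = 84
CN(I) from CN(II)=84: (4.2·84)/(10 − 0.058·84) = 44100/641 ≈ 68.799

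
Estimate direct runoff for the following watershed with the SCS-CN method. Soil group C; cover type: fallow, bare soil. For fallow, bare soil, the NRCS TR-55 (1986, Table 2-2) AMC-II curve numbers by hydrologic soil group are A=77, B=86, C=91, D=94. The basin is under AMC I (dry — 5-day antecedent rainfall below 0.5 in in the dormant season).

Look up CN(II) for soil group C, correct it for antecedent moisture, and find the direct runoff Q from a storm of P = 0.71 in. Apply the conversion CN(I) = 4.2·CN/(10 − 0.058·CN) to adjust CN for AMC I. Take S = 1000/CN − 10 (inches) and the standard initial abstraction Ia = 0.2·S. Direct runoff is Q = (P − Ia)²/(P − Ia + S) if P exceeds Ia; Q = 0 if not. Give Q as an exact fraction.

Q = 231861529/10524959900 in ≈ 0.022 in

NRCS table: fallow, bare soil, soil group C → CN(II) = 91
CN(I) from CN(II)=91: (4.2·91)/(10 − 0.058·91) = 63700/787 ≈ 80.940
Max retention: S = 1000/(63700/787) − 10 = 1500/637 in (≈ 2.355 in)
Initial abstraction Ia = S/5 = (1500/637)/5 = 300/637 ≈ 0.471 in
P − Ia = 0.710 − 0.471 = 15227/63700 ≈ 0.239 in (> 0, runoff occurs)
Q = (15227/63700)²/((15227/63700) + 1500/637) = (231861529/4057690000)/(165227/63700) = 231861529/10524959900 in ≈ 0.022 in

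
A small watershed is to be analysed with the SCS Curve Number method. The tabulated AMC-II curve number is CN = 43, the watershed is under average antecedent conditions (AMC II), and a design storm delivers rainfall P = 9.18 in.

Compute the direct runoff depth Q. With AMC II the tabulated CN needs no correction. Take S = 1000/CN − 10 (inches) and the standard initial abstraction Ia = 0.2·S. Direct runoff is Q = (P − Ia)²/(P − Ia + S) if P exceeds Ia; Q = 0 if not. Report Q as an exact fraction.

Average conditions: CN = 43 (no AMC adjustment).
Max retention: S = 1000/43 − 10 = 570/43 in (≈ 13.256 in)
Ia = 0.2·(570/43) = 114/43 in ≈ 2.651 in
P − Ia = 9.180 − 2.651 = 14037/2150 ≈ 6.529 in (> 0, runoff occurs)
Runoff Q = (P−Ia)²/(P−Ia+S) = (6.529)²/(6.529+13.256) = 65679123/30484850 ≈ 2.154 in

Q = 65679123/30484850 in ≈ 2.154 in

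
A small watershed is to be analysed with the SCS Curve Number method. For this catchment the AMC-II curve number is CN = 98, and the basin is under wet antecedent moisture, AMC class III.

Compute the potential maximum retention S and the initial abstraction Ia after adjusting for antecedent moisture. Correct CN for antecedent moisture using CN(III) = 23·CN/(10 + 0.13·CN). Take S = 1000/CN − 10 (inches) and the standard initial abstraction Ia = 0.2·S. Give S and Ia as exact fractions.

S = 100/1127 in ≈ 0.089 in; Ia = 20/1127 in ≈ 0.018 in

CN(III) from CN(II)=98: (23·98)/(10 + 0.13·98) = 112700/1137 ≈ 99.120
Retention S: 1000/CN − 10 with CN=99.120 → S = 100/1127 ≈ 0.089 in
Ia = 0.2·(100/1127) = 20/1127 in ≈ 0.018 in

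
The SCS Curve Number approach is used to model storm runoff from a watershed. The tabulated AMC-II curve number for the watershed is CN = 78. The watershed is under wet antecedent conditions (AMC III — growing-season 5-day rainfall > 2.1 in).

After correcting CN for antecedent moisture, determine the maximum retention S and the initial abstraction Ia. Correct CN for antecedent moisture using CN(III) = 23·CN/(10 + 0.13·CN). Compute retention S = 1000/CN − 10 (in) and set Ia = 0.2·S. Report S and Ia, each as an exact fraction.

Adjust CN=78 to AMC III: 23·78/(10 + 0.13·78) → 1794 ÷ (1007/50) = 89700/1007 ≈ 89.076
S = 1000/(89700/1007) − 10 = 1100/897 in ≈ 1.226 in
Ia = 0.2S: 0.2·1.226 = 0.245 in (exactly 220/897)

S = 1100/897 in ≈ 1.226 in; Ia = 220/897 in ≈ 0.245 in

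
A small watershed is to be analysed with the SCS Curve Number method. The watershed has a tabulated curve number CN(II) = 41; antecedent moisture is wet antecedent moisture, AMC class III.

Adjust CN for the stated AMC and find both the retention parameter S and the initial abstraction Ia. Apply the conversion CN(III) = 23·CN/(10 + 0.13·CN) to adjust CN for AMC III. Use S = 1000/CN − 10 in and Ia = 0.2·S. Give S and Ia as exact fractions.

S = 5900/943 in ≈ 6.257 in; Ia = 1180/943 in ≈ 1.251 in

Adjust CN=41 to AMC III: 23·41/(10 + 0.13·41) → 943 ÷ (1533/100) = 94300/1533 ≈ 61.513
Max retention: S = 1000/(94300/1533) − 10 = 5900/943 in (≈ 6.257 in)
Ia = 0.2S: 0.2·6.257 = 1.251 in (exactly 1180/943)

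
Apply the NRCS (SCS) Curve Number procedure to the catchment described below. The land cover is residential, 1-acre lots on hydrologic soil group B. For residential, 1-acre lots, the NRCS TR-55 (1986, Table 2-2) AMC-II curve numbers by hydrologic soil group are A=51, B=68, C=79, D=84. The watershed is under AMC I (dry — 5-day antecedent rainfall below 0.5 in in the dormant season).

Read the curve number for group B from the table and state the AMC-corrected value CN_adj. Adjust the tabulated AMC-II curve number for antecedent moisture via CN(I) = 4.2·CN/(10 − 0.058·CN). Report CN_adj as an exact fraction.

NRCS table: residential, 1-acre lots, soil group B → CN(II) = 68
Adjust CN=68 to AMC I: 4.2·68/(10 − 0.058·68) → (1428/5) ÷ (757/125) = 35700/757 ≈ 47.160

CN_adj = 35700/757 ≈ 47.160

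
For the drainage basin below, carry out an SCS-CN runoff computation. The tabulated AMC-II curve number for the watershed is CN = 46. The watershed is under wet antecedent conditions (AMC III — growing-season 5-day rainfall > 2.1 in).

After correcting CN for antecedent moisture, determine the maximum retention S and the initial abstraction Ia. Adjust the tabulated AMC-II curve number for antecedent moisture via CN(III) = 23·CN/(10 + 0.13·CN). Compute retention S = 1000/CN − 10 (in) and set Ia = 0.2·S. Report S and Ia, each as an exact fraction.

S = 2700/529 in ≈ 5.104 in; Ia = 540/529 in ≈ 1.021 in

Adjust CN=46 to AMC III: 23·46/(10 + 0.13·46) → 1058 ÷ (799/50) = 52900/799 ≈ 66.208
S = 1000/(52900/799) − 10 = 2700/529 in ≈ 5.104 in
Ia = 0.2·(2700/529) = 540/529 in ≈ 1.021 in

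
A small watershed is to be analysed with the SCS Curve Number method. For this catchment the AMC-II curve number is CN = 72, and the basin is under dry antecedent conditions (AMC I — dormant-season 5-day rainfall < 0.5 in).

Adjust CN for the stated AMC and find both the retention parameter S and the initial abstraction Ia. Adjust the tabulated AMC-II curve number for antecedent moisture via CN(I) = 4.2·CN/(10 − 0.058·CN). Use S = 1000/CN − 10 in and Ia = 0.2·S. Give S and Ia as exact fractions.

CN(I) from CN(II)=72: (4.2·72)/(10 − 0.058·72) = 675/13 ≈ 51.923
Retention S: 1000/CN − 10 with CN=51.923 → S = 250/27 ≈ 9.259 in
Ia = 0.2S: 0.2·9.259 = 1.852 in (exactly 50/27)

S = 250/27 in ≈ 9.259 in; Ia = 50/27 in ≈ 1.852 in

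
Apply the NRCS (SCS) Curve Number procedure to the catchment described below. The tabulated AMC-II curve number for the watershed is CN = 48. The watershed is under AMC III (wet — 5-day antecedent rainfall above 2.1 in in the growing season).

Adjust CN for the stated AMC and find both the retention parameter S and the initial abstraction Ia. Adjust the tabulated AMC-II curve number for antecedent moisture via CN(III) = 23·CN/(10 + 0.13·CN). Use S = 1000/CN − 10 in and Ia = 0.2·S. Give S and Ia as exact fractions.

Adjust CN=48 to AMC III: 23·48/(10 + 0.13·48) → 1104 ÷ (406/25) = 13800/203 ≈ 67.980
Retention S: 1000/CN − 10 with CN=67.980 → S = 325/69 ≈ 4.710 in
Ia = 0.2S: 0.2·4.710 = 0.942 in (exactly 65/69)

S = 325/69 in ≈ 4.710 in; Ia = 65/69 in ≈ 0.942 in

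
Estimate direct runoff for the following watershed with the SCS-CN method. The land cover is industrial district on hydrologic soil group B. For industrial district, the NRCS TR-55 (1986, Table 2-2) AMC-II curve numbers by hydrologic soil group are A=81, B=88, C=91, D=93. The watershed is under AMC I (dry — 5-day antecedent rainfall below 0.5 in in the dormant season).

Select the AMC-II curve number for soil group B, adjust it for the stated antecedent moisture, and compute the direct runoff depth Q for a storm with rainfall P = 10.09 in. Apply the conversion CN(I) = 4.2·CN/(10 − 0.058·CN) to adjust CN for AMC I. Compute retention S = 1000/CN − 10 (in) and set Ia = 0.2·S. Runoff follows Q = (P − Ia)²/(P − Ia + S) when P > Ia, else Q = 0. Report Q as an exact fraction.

NRCS table: industrial district, soil group B → CN(II) = 88
Adjust CN=88 to AMC I: 4.2·88/(10 − 0.058·88) → (1848/5) ÷ (612/125) = 3850/51 ≈ 75.490
S = 1000/(3850/51) − 10 = 250/77 in ≈ 3.247 in
Ia = 0.2S: 0.2·3.247 = 0.649 in (exactly 50/77)
Excess rainfall: 10.090 − 0.649 = 9.441 in; P > Ia so Q > 0
Q = (72693/7700)²/((72693/7700) + 250/77) = (5284272249/59290000)/(97693/7700) = 5284272249/752236100 in ≈ 7.025 in

Q = 5284272249/752236100 in ≈ 7.025 in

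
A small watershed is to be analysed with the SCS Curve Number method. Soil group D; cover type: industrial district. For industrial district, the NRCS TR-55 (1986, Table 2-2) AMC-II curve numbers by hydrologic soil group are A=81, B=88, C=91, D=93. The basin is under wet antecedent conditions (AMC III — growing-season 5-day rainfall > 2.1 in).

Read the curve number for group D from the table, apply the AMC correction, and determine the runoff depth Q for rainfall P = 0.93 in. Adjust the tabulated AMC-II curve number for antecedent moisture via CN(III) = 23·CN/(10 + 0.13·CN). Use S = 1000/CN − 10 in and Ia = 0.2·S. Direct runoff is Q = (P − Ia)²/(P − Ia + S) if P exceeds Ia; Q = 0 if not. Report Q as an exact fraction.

NRCS table: industrial district, soil group D → CN(II) = 93
Adjust CN=93 to AMC III: 23·93/(10 + 0.13·93) → 2139 ÷ (2209/100) = 213900/2209 ≈ 96.831
Retention S: 1000/CN − 10 with CN=96.831 → S = 700/2139 ≈ 0.327 in
Ia = 0.2S: 0.2·0.327 = 0.065 in (exactly 140/2139)
Excess rainfall: 0.930 − 0.065 = 0.865 in; P > Ia so Q > 0
Q: (184927/213900)² ÷ (254927/213900) = 34197995329/54528885300 in (≈ 0.627 in)

Q = 34197995329/54528885300 in ≈ 0.627 in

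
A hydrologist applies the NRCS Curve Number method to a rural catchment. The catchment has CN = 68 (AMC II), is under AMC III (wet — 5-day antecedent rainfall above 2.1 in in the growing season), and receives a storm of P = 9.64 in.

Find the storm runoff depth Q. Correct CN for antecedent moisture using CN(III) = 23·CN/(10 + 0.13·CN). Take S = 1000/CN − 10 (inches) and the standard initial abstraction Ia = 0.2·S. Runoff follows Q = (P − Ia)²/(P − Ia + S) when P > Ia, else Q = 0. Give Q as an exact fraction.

Q = 8141633361/1077508025 in ≈ 7.556 in

Adjust CN=68 to AMC III: 23·68/(10 + 0.13·68) → 1564 ÷ (471/25) = 39100/471 ≈ 83.015
S = 1000/(39100/471) − 10 = 800/391 in ≈ 2.046 in
Ia = 0.2·(800/391) = 160/391 in ≈ 0.409 in
Excess rainfall: 9.640 − 0.409 = 9.231 in; P > Ia so Q > 0
Runoff Q = (P−Ia)²/(P−Ia+S) = (9.231)²/(9.231+2.046) = 8141633361/1077508025 ≈ 7.556 in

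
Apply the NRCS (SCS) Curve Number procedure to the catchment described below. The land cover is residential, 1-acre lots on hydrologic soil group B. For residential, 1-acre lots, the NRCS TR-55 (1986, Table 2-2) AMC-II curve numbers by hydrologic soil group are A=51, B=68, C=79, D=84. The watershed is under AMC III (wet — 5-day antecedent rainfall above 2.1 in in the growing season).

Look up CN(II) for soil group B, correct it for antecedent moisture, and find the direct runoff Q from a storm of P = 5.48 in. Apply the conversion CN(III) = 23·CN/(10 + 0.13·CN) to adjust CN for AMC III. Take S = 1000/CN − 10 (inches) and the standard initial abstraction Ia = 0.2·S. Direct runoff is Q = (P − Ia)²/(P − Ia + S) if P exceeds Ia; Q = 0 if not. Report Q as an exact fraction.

NRCS table: residential, 1-acre lots, soil group B → CN(II) = 68
CN(III) from CN(II)=68: (23·68)/(10 + 0.13·68) = 39100/471 ≈ 83.015
S = 1000/(39100/471) − 10 = 800/391 in ≈ 2.046 in
Ia = 0.2·(800/391) = 160/391 in ≈ 0.409 in
P − Ia = 5.480 − 0.409 = 49567/9775 ≈ 5.071 in (> 0, runoff occurs)
Q = (49567/9775)²/((49567/9775) + 800/391) = (2456887489/95550625)/(69567/9775) = 2456887489/680017425 in ≈ 3.613 in

Q = 2456887489/680017425 in ≈ 3.613 in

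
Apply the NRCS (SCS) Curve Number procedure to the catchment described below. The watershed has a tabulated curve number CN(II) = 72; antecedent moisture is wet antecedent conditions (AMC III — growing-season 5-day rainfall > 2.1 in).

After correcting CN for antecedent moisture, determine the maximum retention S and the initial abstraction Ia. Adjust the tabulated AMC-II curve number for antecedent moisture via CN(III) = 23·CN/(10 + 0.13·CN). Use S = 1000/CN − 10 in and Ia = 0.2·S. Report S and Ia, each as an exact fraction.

Adjust CN=72 to AMC III: 23·72/(10 + 0.13·72) → 1656 ÷ (484/25) = 10350/121 ≈ 85.537
Max retention: S = 1000/(10350/121) − 10 = 350/207 in (≈ 1.691 in)
Ia = 0.2·(350/207) = 70/207 in ≈ 0.338 in

S = 350/207 in ≈ 1.691 in; Ia = 70/207 in ≈ 0.338 in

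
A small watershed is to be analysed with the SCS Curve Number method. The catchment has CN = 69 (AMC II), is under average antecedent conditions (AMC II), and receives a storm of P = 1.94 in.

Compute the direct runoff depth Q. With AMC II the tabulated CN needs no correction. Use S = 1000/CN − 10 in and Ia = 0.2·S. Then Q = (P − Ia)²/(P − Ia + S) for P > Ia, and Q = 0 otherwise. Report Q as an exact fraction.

CN(II) = 69; AMC II needs no correction.
Max retention: S = 1000/69 − 10 = 310/69 in (≈ 4.493 in)
Ia = 0.2·(310/69) = 62/69 in ≈ 0.899 in
Excess rainfall: 1.940 − 0.899 = 1.041 in; P > Ia so Q > 0
Q: (3593/3450)² ÷ (19093/3450) = 12909649/65870850 in (≈ 0.196 in)

Q = 12909649/65870850 in ≈ 0.196 in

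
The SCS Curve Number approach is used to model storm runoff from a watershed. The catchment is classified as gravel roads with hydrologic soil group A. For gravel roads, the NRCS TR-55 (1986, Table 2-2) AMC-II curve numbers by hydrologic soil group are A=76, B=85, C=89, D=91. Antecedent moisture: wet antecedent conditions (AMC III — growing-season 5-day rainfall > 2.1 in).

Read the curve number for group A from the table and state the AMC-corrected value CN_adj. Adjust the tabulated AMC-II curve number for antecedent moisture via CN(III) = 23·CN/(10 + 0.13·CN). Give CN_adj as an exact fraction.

CN_adj = 43700/497 ≈ 87.928

NRCS table: gravel roads, soil group A → CN(II) = 76
Adjust CN=76 to AMC III: 23·76/(10 + 0.13·76) → 1748 ÷ (497/25) = 43700/497 ≈ 87.928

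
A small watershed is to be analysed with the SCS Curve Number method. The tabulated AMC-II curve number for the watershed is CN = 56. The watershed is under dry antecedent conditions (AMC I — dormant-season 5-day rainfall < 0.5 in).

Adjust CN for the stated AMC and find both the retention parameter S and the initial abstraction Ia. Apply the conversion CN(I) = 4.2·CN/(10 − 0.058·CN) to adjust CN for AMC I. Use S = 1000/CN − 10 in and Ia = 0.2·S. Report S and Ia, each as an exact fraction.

Dry (AMC I): CN(I) = 4.2·56/(10 − 0.058·56) = (1176/5)/(844/125) = 7350/211 ≈ 34.834
S = 1000/(7350/211) − 10 = 2750/147 in ≈ 18.707 in
Initial abstraction Ia = S/5 = (2750/147)/5 = 550/147 ≈ 3.741 in

S = 2750/147 in ≈ 18.707 in; Ia = 550/147 in ≈ 3.741 in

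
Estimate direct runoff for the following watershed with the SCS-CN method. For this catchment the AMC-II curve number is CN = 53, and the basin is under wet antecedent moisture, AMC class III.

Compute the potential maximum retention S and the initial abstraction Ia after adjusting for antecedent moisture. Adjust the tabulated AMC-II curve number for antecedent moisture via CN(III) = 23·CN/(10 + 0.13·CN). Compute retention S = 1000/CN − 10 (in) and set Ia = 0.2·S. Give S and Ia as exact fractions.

CN(III) from CN(II)=53: (23·53)/(10 + 0.13·53) = 121900/1689 ≈ 72.173
S = 1000/(121900/1689) − 10 = 4700/1219 in ≈ 3.856 in
Ia = 0.2·(4700/1219) = 940/1219 in ≈ 0.771 in

S = 4700/1219 in ≈ 3.856 in; Ia = 940/1219 in ≈ 0.771 in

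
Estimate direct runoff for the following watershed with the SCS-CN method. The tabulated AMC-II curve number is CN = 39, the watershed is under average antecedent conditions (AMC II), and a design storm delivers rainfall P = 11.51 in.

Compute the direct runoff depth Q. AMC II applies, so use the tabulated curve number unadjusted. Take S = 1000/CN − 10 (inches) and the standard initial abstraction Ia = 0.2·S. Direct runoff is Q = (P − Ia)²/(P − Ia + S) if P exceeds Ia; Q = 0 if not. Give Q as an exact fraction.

Average conditions: CN = 39 (no AMC adjustment).
Max retention: S = 1000/39 − 10 = 610/39 in (≈ 15.641 in)
Ia = 0.2S: 0.2·15.641 = 3.128 in (exactly 122/39)
Since P=11.510 > Ia=3.128: effective rainfall P−Ia = 32689/3900 in
Runoff Q = (P−Ia)²/(P−Ia+S) = (8.382)²/(8.382+15.641) = 1068570721/365387100 ≈ 2.924 in

Q = 1068570721/365387100 in ≈ 2.924 in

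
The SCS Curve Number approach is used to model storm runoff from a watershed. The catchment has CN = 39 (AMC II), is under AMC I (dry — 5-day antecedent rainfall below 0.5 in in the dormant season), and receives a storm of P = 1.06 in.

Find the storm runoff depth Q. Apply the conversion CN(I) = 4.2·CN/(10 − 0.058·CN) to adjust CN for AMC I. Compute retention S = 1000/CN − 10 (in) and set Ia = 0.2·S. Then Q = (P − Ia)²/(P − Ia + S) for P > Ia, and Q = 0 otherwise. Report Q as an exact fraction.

Adjust CN=39 to AMC I: 4.2·39/(10 − 0.058·39) → (819/5) ÷ (3869/500) = 81900/3869 ≈ 21.168
Max retention: S = 1000/(81900/3869) − 10 = 30500/819 in (≈ 37.241 in)
Initial abstraction Ia = S/5 = (30500/819)/5 = 6100/819 ≈ 7.448 in
P = 1.060 ≤ Ia = 7.448 in: entire storm abstracted, Q = 0.

Q = 0 in ≈ 0.000 in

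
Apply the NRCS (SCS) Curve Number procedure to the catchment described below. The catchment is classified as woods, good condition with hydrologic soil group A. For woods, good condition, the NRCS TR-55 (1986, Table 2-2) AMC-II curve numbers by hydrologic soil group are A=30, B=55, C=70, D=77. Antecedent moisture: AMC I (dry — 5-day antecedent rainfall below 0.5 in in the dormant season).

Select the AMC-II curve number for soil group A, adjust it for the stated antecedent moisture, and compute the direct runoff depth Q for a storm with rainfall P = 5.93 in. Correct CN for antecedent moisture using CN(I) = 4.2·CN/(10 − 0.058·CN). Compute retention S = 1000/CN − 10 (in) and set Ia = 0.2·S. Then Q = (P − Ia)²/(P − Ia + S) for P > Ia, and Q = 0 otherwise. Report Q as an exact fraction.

NRCS table: woods, good condition, soil group A → CN(II) = 30
Dry (AMC I): CN(I) = 4.2·30/(10 − 0.058·30) = 126/(413/50) = 900/59 ≈ 15.254
Retention S: 1000/CN − 10 with CN=15.254 → S = 500/9 ≈ 55.556 in
Ia = 0.2·(500/9) = 100/9 in ≈ 11.111 in
P = 5.930 ≤ Ia = 11.111 in: entire storm abstracted, Q = 0.

Q = 0 in ≈ 0.000 in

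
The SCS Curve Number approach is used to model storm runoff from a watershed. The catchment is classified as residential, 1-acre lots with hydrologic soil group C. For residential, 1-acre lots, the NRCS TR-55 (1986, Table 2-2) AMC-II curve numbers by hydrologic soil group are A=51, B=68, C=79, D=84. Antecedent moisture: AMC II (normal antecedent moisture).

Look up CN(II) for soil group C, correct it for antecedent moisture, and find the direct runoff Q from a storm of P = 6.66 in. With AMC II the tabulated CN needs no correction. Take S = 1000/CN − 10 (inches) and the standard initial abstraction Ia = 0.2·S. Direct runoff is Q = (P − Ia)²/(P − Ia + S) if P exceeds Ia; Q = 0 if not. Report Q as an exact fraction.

Q = 195326283/45697550 in ≈ 4.274 in

NRCS table: residential, 1-acre lots, soil group C → CN(II) = 79
AMC II — tabulated CN = 79 applies directly.
Retention S: 1000/CN − 10 with CN=79.000 → S = 210/79 ≈ 2.658 in
Ia = 0.2·(210/79) = 42/79 in ≈ 0.532 in
Excess rainfall: 6.660 − 0.532 = 6.128 in; P > Ia so Q > 0
Q: (24207/3950)² ÷ (34707/3950) = 195326283/45697550 in (≈ 4.274 in)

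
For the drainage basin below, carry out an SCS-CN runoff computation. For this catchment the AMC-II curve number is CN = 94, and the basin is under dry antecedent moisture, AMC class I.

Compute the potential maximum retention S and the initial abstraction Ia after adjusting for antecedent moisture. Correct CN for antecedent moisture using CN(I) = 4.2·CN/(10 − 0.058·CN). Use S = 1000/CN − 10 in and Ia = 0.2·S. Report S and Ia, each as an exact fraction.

S = 500/329 in ≈ 1.520 in; Ia = 100/329 in ≈ 0.304 in

Adjust CN=94 to AMC I: 4.2·94/(10 − 0.058·94) → (1974/5) ÷ (1137/250) = 32900/379 ≈ 86.807
Retention S: 1000/CN − 10 with CN=86.807 → S = 500/329 ≈ 1.520 in
Ia = 0.2·(500/329) = 100/329 in ≈ 0.304 in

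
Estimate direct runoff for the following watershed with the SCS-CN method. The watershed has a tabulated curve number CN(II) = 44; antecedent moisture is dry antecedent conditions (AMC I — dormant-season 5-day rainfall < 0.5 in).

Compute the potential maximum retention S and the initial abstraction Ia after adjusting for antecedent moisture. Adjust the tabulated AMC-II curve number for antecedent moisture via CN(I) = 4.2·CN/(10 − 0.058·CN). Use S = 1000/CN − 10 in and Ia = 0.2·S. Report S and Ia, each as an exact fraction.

CN(I) from CN(II)=44: (4.2·44)/(10 − 0.058·44) = 3300/133 ≈ 24.812
Max retention: S = 1000/(3300/133) − 10 = 1000/33 in (≈ 30.303 in)
Ia = 0.2·(1000/33) = 200/33 in ≈ 6.061 in

S = 1000/33 in ≈ 30.303 in; Ia = 200/33 in ≈ 6.061 in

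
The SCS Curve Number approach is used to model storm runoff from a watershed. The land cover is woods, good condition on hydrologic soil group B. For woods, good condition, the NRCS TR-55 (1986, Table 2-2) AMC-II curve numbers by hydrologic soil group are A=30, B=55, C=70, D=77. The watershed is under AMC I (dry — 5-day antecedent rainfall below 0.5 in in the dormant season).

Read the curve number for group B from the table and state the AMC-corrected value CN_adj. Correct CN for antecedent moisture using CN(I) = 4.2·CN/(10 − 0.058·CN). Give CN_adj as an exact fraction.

NRCS table: woods, good condition, soil group B → CN(II) = 55
Adjust CN=55 to AMC I: 4.2·55/(10 − 0.058·55) → 231 ÷ (681/100) = 7700/227 ≈ 33.921

CN_adj = 7700/227 ≈ 33.921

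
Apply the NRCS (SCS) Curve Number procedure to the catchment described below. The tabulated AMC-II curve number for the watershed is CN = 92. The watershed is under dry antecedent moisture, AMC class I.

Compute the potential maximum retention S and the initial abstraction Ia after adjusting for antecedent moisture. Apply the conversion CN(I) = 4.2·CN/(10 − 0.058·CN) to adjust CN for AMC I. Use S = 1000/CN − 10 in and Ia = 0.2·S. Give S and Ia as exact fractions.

CN(I) from CN(II)=92: (4.2·92)/(10 − 0.058·92) = 48300/583 ≈ 82.847
Max retention: S = 1000/(48300/583) − 10 = 1000/483 in (≈ 2.070 in)
Initial abstraction Ia = S/5 = (1000/483)/5 = 200/483 ≈ 0.414 in

S = 1000/483 in ≈ 2.070 in; Ia = 200/483 in ≈ 0.414 in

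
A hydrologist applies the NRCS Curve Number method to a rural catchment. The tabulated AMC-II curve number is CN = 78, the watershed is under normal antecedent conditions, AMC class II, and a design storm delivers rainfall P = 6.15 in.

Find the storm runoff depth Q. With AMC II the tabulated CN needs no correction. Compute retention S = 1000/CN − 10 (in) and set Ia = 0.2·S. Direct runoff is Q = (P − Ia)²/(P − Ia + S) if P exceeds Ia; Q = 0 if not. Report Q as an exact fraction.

Q = 18983449/5114460 in ≈ 3.712 in

CN(II) = 78; AMC II needs no correction.
Max retention: S = 1000/78 − 10 = 110/39 in (≈ 2.821 in)
Ia = 0.2·(110/39) = 22/39 in ≈ 0.564 in
Excess rainfall: 6.150 − 0.564 = 5.586 in; P > Ia so Q > 0
Q = (4357/780)²/((4357/780) + 110/39) = (18983449/608400)/(6557/780) = 18983449/5114460 in ≈ 3.712 in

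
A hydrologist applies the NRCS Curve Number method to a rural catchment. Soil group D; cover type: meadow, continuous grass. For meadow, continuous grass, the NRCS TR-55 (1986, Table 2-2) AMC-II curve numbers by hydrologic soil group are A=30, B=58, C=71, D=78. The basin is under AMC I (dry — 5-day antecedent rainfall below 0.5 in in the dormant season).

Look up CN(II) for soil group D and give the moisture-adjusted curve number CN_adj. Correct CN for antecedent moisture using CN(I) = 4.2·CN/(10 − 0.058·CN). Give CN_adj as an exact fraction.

CN_adj = 81900/1369 ≈ 59.825

NRCS table: meadow, continuous grass, soil group D → CN(II) = 78
Dry (AMC I): CN(I) = 4.2·78/(10 − 0.058·78) = (1638/5)/(1369/250) = 81900/1369 ≈ 59.825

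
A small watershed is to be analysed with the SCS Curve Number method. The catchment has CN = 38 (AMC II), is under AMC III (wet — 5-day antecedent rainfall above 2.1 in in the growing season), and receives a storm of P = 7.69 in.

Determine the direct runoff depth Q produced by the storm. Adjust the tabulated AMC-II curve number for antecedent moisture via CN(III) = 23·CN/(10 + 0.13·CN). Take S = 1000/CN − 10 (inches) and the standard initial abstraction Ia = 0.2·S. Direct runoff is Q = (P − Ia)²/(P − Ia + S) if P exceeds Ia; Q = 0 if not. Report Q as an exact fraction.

Adjust CN=38 to AMC III: 23·38/(10 + 0.13·38) → 874 ÷ (747/50) = 43700/747 ≈ 58.501
Retention S: 1000/CN − 10 with CN=58.501 → S = 3100/437 ≈ 7.094 in
Initial abstraction Ia = S/5 = (3100/437)/5 = 620/437 ≈ 1.419 in
Since P=7.690 > Ia=1.419: effective rainfall P−Ia = 274053/43700 in
Runoff Q = (P−Ia)²/(P−Ia+S) = (6.271)²/(6.271+7.094) = 75105046809/25523116100 ≈ 2.943 in

Q = 75105046809/25523116100 in ≈ 2.943 in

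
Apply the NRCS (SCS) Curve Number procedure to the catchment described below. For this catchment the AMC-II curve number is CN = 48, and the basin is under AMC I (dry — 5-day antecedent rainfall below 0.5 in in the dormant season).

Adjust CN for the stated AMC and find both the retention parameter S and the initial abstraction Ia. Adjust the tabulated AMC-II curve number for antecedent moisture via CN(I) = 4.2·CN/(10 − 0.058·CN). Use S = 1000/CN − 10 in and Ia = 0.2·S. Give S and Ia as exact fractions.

S = 1625/63 in ≈ 25.794 in; Ia = 325/63 in ≈ 5.159 in

Adjust CN=48 to AMC I: 4.2·48/(10 − 0.058·48) → (1008/5) ÷ (902/125) = 12600/451 ≈ 27.938
Max retention: S = 1000/(12600/451) − 10 = 1625/63 in (≈ 25.794 in)
Initial abstraction Ia = S/5 = (1625/63)/5 = 325/63 ≈ 5.159 in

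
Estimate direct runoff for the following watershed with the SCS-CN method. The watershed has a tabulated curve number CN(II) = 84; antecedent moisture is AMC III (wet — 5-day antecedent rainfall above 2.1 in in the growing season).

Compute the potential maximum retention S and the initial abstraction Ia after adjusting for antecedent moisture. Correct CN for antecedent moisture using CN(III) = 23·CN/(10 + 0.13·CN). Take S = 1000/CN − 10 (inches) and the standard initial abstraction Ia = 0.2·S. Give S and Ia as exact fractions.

S = 400/483 in ≈ 0.828 in; Ia = 80/483 in ≈ 0.166 in

Wet (AMC III): CN(III) = 23·84/(10 + 0.13·84) = 1932/(523/25) = 48300/523 ≈ 92.352
S = 1000/(48300/523) − 10 = 400/483 in ≈ 0.828 in
Initial abstraction Ia = S/5 = (400/483)/5 = 80/483 ≈ 0.166 in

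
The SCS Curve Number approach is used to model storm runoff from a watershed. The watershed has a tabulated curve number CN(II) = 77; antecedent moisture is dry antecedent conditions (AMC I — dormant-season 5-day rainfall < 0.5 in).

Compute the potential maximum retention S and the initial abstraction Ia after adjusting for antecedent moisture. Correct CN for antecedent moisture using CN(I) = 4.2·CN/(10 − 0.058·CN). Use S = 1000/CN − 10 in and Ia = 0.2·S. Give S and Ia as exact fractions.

CN(I) from CN(II)=77: (4.2·77)/(10 − 0.058·77) = 161700/2767 ≈ 58.439
Retention S: 1000/CN − 10 with CN=58.439 → S = 11500/1617 ≈ 7.112 in
Ia = 0.2S: 0.2·7.112 = 1.422 in (exactly 2300/1617)

S = 11500/1617 in ≈ 7.112 in; Ia = 2300/1617 in ≈ 1.422 in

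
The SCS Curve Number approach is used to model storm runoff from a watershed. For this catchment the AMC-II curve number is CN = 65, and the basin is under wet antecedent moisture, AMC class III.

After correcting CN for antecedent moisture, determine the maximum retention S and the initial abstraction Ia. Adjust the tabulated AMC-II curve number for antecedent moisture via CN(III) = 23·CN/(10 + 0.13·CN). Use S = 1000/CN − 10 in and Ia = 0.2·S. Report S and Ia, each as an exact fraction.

CN(III) from CN(II)=65: (23·65)/(10 + 0.13·65) = 29900/369 ≈ 81.030
S = 1000/(29900/369) − 10 = 700/299 in ≈ 2.341 in
Ia = 0.2·(700/299) = 140/299 in ≈ 0.468 in

S = 700/299 in ≈ 2.341 in; Ia = 140/299 in ≈ 0.468 in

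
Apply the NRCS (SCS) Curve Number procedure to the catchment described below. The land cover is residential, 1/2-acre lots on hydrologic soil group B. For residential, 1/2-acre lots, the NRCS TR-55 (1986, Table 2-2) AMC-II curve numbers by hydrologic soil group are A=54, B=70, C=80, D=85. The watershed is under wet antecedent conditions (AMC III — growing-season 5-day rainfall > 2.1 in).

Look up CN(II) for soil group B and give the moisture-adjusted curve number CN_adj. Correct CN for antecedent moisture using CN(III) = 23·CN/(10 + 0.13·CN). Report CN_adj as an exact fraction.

CN_adj = 16100/191 ≈ 84.293

NRCS table: residential, 1/2-acre lots, soil group B → CN(II) = 70
Wet (AMC III): CN(III) = 23·70/(10 + 0.13·70) = 1610/(191/10) = 16100/191 ≈ 84.293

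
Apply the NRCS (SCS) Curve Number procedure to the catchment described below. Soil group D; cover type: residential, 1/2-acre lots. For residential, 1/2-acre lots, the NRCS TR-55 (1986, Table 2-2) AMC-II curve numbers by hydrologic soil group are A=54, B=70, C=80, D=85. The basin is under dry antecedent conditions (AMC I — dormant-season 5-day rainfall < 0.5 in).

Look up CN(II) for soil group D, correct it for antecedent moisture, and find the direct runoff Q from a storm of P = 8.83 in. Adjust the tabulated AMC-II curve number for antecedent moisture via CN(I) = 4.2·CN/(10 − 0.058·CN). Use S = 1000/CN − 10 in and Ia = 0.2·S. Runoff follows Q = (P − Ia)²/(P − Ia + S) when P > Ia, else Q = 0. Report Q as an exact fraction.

Q = 9039635929/1726416300 in ≈ 5.236 in

NRCS table: residential, 1/2-acre lots, soil group D → CN(II) = 85
CN(I) from CN(II)=85: (4.2·85)/(10 − 0.058·85) = 11900/169 ≈ 70.414
Retention S: 1000/CN − 10 with CN=70.414 → S = 500/119 ≈ 4.202 in
Initial abstraction Ia = S/5 = (500/119)/5 = 100/119 ≈ 0.840 in
Since P=8.830 > Ia=0.840: effective rainfall P−Ia = 95077/11900 in
Q: (95077/11900)² ÷ (145077/11900) = 9039635929/1726416300 in (≈ 5.236 in)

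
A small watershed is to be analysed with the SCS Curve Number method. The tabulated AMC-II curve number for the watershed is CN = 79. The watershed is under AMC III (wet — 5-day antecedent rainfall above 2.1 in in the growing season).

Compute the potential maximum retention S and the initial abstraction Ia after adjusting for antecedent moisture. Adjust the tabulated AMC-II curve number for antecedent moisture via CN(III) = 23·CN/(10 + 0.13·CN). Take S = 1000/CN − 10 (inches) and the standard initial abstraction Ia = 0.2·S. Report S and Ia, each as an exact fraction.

CN(III) from CN(II)=79: (23·79)/(10 + 0.13·79) = 181700/2027 ≈ 89.640
Retention S: 1000/CN − 10 with CN=89.640 → S = 2100/1817 ≈ 1.156 in
Ia = 0.2·(2100/1817) = 420/1817 in ≈ 0.231 in

S = 2100/1817 in ≈ 1.156 in; Ia = 420/1817 in ≈ 0.231 in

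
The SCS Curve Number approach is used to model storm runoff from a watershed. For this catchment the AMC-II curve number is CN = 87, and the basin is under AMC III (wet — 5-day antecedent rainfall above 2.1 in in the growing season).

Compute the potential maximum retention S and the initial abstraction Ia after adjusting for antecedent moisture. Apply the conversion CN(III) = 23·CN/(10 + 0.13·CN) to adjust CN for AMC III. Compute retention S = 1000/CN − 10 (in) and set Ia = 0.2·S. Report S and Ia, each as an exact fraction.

S = 1300/2001 in ≈ 0.650 in; Ia = 260/2001 in ≈ 0.130 in

Adjust CN=87 to AMC III: 23·87/(10 + 0.13·87) → 2001 ÷ (2131/100) = 200100/2131 ≈ 93.900
Max retention: S = 1000/(200100/2131) − 10 = 1300/2001 in (≈ 0.650 in)
Ia = 0.2S: 0.2·0.650 = 0.130 in (exactly 260/2001)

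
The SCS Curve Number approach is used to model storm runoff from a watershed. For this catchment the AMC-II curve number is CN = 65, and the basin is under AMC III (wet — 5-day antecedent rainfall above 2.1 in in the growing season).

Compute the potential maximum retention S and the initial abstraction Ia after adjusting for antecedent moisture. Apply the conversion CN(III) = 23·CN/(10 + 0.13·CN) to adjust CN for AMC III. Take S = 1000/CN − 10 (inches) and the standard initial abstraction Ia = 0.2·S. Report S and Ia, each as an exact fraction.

S = 700/299 in ≈ 2.341 in; Ia = 140/299 in ≈ 0.468 in

Wet (AMC III): CN(III) = 23·65/(10 + 0.13·65) = 1495/(369/20) = 29900/369 ≈ 81.030
Max retention: S = 1000/(29900/369) − 10 = 700/299 in (≈ 2.341 in)
Initial abstraction Ia = S/5 = (700/299)/5 = 140/299 ≈ 0.468 in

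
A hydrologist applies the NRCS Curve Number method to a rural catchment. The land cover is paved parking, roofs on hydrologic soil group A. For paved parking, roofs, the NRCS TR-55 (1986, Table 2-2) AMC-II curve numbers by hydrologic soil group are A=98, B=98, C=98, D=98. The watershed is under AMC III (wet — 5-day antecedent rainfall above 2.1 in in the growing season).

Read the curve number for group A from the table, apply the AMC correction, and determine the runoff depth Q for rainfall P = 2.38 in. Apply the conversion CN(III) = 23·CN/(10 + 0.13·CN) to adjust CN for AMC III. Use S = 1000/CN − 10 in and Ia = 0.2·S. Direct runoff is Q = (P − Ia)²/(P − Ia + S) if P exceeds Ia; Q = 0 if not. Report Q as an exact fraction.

NRCS table: paved parking, roofs, soil group A → CN(II) = 98
CN(III) from CN(II)=98: (23·98)/(10 + 0.13·98) = 112700/1137 ≈ 99.120
Max retention: S = 1000/(112700/1137) − 10 = 100/1127 in (≈ 0.089 in)
Ia = 0.2·(100/1127) = 20/1127 in ≈ 0.018 in
Since P=2.380 > Ia=0.018: effective rainfall P−Ia = 133113/56350 in
Runoff Q = (P−Ia)²/(P−Ia+S) = (2.362)²/(2.362+0.089) = 17719070769/7782667550 ≈ 2.277 in

Q = 17719070769/7782667550 in ≈ 2.277 in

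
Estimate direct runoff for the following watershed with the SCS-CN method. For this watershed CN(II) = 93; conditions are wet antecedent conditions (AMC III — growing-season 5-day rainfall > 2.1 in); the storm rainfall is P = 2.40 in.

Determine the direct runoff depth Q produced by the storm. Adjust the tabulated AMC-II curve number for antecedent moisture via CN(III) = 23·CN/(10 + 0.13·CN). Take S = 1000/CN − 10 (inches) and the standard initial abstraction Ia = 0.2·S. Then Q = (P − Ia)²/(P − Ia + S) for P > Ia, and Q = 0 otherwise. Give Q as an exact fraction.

Wet (AMC III): CN(III) = 23·93/(10 + 0.13·93) = 2139/(2209/100) = 213900/2209 ≈ 96.831
S = 1000/(213900/2209) − 10 = 700/2139 in ≈ 0.327 in
Ia = 0.2S: 0.2·0.327 = 0.065 in (exactly 140/2139)
Excess rainfall: 2.400 − 0.065 = 2.335 in; P > Ia so Q > 0
Q = (24968/10695)²/((24968/10695) + 700/2139) = (623401024/114383025)/(28468/10695) = 155850256/76116315 in ≈ 2.048 in

Q = 155850256/76116315 in ≈ 2.048 in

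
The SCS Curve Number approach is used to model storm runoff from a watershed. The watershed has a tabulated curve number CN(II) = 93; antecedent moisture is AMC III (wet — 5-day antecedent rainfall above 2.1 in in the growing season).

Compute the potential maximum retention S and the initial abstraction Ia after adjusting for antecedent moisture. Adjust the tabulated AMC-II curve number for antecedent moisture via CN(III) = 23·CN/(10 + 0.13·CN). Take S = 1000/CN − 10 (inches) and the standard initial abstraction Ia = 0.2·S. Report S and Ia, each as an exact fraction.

Wet (AMC III): CN(III) = 23·93/(10 + 0.13·93) = 2139/(2209/100) = 213900/2209 ≈ 96.831
S = 1000/(213900/2209) − 10 = 700/2139 in ≈ 0.327 in
Ia = 0.2·(700/2139) = 140/2139 in ≈ 0.065 in

S = 700/2139 in ≈ 0.327 in; Ia = 140/2139 in ≈ 0.065 in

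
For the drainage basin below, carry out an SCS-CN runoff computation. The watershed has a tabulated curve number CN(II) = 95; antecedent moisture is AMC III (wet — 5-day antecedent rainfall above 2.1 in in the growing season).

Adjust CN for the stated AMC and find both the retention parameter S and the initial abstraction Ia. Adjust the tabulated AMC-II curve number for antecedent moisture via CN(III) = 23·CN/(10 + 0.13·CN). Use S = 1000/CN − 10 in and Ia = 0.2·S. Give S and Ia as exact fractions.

S = 100/437 in ≈ 0.229 in; Ia = 20/437 in ≈ 0.046 in

CN(III) from CN(II)=95: (23·95)/(10 + 0.13·95) = 43700/447 ≈ 97.763
S = 1000/(43700/447) − 10 = 100/437 in ≈ 0.229 in
Initial abstraction Ia = S/5 = (100/437)/5 = 20/437 ≈ 0.046 in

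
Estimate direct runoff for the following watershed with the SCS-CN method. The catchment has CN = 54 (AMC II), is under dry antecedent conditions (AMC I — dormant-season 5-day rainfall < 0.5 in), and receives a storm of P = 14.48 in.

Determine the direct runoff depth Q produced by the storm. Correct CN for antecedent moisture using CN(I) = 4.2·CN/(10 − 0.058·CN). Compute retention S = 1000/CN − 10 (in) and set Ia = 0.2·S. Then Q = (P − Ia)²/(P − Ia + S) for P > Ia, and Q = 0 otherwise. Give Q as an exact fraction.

CN(I) from CN(II)=54: (4.2·54)/(10 − 0.058·54) = 56700/1717 ≈ 33.023
Retention S: 1000/CN − 10 with CN=33.023 → S = 11500/567 ≈ 20.282 in
Initial abstraction Ia = S/5 = (11500/567)/5 = 2300/567 ≈ 4.056 in
Since P=14.480 > Ia=4.056: effective rainfall P−Ia = 147754/14175 in
Runoff Q = (P−Ia)²/(P−Ia+S) = (10.424)²/(10.424+20.282) = 10915622258/3084862725 ≈ 3.538 in

Q = 10915622258/3084862725 in ≈ 3.538 in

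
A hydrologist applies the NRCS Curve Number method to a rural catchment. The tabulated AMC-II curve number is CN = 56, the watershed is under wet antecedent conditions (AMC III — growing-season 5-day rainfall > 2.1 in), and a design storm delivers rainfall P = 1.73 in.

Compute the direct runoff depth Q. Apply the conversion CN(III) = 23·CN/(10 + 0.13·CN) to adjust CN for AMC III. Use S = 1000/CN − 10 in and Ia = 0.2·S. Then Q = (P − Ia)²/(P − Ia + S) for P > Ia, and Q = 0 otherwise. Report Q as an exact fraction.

Q = 284023609/1156833300 in ≈ 0.246 in

Wet (AMC III): CN(III) = 23·56/(10 + 0.13·56) = 1288/(432/25) = 4025/54 ≈ 74.537
Max retention: S = 1000/(4025/54) − 10 = 550/161 in (≈ 3.416 in)
Ia = 0.2·(550/161) = 110/161 in ≈ 0.683 in
Excess rainfall: 1.730 − 0.683 = 1.047 in; P > Ia so Q > 0
Runoff Q = (P−Ia)²/(P−Ia+S) = (1.047)²/(1.047+3.416) = 284023609/1156833300 ≈ 0.246 in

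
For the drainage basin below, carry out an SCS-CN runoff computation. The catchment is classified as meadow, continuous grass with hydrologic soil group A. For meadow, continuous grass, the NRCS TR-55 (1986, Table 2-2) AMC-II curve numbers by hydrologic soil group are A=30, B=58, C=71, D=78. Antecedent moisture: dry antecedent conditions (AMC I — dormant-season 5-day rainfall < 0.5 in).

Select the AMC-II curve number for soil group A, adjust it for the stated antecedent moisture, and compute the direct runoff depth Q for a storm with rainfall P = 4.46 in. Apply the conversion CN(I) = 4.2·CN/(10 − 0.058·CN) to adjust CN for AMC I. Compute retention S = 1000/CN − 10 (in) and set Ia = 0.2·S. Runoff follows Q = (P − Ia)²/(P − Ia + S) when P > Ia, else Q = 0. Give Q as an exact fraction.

Q = 0 in ≈ 0.000 in

NRCS table: meadow, continuous grass, soil group A → CN(II) = 30
Adjust CN=30 to AMC I: 4.2·30/(10 − 0.058·30) → 126 ÷ (413/50) = 900/59 ≈ 15.254
S = 1000/(900/59) − 10 = 500/9 in ≈ 55.556 in
Ia = 0.2S: 0.2·55.556 = 11.111 in (exactly 100/9)
P = 4.460 ≤ Ia = 11.111 in: entire storm abstracted, Q = 0.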